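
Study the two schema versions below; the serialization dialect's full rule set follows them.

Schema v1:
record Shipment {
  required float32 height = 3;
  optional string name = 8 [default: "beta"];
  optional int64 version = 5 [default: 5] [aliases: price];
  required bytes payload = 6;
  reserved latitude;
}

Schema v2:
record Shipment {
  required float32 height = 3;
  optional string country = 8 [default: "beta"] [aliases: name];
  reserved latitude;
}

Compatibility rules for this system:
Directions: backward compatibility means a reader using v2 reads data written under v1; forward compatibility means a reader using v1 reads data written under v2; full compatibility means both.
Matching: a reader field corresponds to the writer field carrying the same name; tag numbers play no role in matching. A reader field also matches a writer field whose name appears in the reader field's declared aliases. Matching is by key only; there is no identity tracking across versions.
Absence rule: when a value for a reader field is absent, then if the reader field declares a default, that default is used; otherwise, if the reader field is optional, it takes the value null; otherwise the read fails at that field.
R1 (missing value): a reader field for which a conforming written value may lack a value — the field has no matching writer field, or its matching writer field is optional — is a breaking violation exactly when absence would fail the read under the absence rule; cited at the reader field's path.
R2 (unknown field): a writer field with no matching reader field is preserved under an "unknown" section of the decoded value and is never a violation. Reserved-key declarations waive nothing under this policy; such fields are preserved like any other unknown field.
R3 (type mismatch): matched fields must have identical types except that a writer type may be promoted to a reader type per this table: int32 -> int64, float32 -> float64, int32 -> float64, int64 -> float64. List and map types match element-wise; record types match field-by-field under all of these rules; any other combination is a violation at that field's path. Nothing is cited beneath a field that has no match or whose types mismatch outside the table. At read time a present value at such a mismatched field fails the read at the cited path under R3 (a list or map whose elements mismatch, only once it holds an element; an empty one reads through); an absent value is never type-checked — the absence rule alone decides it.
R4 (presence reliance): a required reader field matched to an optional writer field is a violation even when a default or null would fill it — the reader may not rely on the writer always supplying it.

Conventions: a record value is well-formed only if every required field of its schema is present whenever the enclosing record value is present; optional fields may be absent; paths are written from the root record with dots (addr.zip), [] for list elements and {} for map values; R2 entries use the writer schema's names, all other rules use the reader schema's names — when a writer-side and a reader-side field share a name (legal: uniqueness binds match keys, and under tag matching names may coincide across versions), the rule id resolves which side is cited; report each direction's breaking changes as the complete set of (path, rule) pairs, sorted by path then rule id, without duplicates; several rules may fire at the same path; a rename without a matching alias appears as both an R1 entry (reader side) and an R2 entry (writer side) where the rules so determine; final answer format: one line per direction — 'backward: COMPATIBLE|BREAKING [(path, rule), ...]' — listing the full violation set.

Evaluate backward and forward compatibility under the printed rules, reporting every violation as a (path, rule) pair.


each type pair in Shipment: writer, then reader
backward on Shipment — v2 reading data written by v1:
  float32 -> float32, writer required: height aligns to height
  string -> string, writer optional: country aligns to name
  writer field version has no reader counterpart
  writer field payload has no reader counterpart
  => backward verdict for Shipment: COMPATIBLE, no violations
forward on Shipment — v1 reading data written by v2:
  float32 -> float32, writer required: height aligns to height
  name: no writer match
  version: no writer match
  payload: no writer match
  writer field country has no reader counterpart
  rule R1 violated at payload
  => 1 violation(s): forward is BREAKING for Shipment

backward: COMPATIBLE []; forward: BREAKING [(payload, R1)]


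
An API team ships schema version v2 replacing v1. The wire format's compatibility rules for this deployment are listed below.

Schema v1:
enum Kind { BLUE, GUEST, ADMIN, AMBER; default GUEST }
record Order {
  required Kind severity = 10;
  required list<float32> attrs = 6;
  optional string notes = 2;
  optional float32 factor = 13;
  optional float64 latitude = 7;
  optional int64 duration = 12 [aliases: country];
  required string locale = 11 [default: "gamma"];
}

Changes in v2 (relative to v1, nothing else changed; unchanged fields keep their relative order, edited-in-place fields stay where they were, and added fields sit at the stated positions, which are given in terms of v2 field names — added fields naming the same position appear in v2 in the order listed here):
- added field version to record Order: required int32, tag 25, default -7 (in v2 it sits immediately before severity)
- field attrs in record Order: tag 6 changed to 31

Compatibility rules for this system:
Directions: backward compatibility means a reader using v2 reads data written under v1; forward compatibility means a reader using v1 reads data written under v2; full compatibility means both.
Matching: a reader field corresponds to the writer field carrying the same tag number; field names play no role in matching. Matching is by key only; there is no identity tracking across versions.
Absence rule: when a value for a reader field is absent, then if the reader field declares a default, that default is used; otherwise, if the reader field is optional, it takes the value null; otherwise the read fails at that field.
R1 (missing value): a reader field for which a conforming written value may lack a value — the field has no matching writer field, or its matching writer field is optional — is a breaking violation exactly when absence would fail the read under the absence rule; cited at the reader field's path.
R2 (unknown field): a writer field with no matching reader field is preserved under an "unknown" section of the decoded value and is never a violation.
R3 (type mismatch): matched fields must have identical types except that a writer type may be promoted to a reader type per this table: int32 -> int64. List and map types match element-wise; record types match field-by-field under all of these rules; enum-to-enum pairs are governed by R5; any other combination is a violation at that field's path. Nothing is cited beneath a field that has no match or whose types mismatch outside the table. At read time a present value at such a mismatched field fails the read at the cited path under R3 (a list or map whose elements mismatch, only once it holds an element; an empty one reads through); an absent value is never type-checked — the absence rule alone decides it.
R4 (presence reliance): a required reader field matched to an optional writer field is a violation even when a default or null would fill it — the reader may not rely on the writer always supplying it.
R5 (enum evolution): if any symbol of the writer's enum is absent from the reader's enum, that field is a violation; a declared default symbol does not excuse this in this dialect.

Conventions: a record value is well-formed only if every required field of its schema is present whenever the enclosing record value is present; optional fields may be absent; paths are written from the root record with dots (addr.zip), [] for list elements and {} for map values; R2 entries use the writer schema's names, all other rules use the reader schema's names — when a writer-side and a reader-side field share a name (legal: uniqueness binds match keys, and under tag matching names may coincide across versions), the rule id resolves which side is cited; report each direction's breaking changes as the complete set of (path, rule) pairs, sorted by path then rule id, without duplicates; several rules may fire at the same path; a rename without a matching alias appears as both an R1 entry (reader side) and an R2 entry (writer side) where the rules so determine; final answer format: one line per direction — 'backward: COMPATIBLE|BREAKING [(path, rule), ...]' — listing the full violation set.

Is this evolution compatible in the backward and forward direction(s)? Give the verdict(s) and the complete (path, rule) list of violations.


arrows below run writer -> reader for Order
backward on Order — v2 reading data written by v1:
  version: no writer-side match
  writer required, Kind -> Kind: reader severity maps from writer severity
  attrs: no writer-side match
  writer optional, string -> string: reader notes maps from writer notes
  writer optional, float32 -> float32: reader factor maps from writer factor
  writer optional, float64 -> float64: reader latitude maps from writer latitude
  writer optional, int64 -> int64: reader duration maps from writer duration
  writer required, string -> string: reader locale maps from writer locale
  leftover writer field: attrs
  violation R1 at attrs
  => 1 violation(s): backward is BREAKING for Order
forward on Order — v1 reading data written by v2:
  writer required, Kind -> Kind: reader severity maps from writer severity
  attrs: no writer-side match
  writer optional, string -> string: reader notes maps from writer notes
  writer optional, float32 -> float32: reader factor maps from writer factor
  writer optional, float64 -> float64: reader latitude maps from writer latitude
  writer optional, int64 -> int64: reader duration maps from writer duration
  writer required, string -> string: reader locale maps from writer locale
  leftover writer field: version
  leftover writer field: attrs
  violation R1 at attrs
  => 1 violation(s): forward is BREAKING for Order

backward: BREAKING [(attrs, R1)]; forward: BREAKING [(attrs, R1)]


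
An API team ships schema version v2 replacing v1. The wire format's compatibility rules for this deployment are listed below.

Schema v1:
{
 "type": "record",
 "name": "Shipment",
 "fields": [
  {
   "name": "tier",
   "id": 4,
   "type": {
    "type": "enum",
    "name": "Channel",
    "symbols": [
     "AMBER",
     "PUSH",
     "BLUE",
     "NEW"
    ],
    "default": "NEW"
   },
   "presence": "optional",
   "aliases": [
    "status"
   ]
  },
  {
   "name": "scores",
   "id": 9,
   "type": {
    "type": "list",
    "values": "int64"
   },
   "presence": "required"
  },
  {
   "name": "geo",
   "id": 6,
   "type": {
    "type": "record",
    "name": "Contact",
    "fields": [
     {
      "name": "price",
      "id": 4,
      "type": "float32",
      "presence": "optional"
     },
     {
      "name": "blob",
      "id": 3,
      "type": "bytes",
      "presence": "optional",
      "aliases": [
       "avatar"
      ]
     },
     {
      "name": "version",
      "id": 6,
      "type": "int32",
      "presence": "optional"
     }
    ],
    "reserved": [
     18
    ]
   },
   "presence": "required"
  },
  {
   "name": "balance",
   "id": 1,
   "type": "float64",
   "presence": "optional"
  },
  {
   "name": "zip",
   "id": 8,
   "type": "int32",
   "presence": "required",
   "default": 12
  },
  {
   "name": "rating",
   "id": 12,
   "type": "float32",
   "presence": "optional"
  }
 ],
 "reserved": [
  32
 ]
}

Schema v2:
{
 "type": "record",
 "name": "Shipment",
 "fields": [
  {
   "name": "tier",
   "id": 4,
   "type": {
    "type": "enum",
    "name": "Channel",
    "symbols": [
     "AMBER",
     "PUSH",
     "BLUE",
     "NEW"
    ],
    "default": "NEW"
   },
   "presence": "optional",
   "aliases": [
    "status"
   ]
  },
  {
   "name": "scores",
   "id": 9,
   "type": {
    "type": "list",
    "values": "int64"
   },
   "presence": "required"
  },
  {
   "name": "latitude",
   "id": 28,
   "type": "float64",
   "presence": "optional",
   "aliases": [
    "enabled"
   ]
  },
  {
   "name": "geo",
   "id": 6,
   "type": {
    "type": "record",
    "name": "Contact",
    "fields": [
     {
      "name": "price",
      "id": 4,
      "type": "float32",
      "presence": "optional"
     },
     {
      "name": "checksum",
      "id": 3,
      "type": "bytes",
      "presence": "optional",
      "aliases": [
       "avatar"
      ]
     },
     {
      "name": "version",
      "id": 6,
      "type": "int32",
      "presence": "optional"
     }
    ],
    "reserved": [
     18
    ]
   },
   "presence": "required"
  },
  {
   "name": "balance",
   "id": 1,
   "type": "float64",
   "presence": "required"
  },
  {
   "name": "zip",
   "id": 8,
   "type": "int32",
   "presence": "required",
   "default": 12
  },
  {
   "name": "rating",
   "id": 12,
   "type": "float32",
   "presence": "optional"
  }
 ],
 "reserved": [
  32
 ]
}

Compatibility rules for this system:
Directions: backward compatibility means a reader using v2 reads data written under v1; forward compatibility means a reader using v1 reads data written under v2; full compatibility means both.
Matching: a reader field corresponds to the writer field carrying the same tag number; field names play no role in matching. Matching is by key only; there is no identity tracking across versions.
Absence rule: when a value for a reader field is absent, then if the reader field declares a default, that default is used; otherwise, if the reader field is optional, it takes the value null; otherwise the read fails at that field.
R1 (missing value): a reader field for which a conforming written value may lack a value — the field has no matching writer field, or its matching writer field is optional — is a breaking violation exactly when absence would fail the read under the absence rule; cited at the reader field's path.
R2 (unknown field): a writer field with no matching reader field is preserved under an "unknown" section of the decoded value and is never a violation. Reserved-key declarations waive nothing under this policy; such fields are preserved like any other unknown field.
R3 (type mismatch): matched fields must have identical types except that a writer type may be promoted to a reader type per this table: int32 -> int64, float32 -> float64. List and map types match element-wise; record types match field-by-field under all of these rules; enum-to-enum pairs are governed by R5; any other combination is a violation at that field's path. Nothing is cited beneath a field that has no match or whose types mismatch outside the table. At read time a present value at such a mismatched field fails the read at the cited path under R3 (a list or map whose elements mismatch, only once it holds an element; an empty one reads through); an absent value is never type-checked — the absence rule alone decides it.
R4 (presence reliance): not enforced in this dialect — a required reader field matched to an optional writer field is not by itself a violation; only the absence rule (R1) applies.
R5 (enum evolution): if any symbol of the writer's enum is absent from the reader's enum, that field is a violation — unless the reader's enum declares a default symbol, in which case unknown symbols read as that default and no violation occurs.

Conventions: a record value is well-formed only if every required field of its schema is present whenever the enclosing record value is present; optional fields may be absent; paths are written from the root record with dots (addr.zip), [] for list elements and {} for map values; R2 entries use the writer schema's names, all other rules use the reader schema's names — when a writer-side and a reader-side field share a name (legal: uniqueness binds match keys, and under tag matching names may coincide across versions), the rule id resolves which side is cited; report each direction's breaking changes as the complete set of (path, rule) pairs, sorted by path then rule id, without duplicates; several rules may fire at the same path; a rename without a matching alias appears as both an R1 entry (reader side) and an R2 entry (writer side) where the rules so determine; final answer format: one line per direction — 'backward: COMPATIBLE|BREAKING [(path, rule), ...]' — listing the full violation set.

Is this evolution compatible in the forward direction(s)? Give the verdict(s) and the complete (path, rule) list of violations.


forward: COMPATIBLE []

each type pair in Shipment: writer, then reader
forward on Shipment — v1 reading data written by v2:
  tier: paired with writer tier (Channel -> Channel; writer optional)
  scores: paired with writer scores (list<int64> -> list<int64>; writer required)
  geo: paired with writer geo (Contact -> Contact; writer required)
  balance: paired with writer balance (float64 -> float64; writer required)
  zip: paired with writer zip (int32 -> int32; writer required)
  rating: paired with writer rating (float32 -> float32; writer optional)
  latitude (writer side), unknown to reader
  geo.price: paired with writer geo.price (float32 -> float32; writer optional)
  geo.blob: paired with writer geo.checksum (bytes -> bytes; writer optional)
  geo.version: paired with writer geo.version (int32 -> int32; writer optional)
  => no violations; forward on Shipment: COMPATIBLE
the other Shipment changes do not affect what is asked:
  field balance in record Shipment: optional changed to required -> its effect on Shipment is confined to the backward direction, not asked
  renamed field blob to checksum in record Contact -> inert for the asked Shipment verdict: nothing fires
  added field latitude to record Shipment: optional float64, tag 28 (in v2 it sits immediately before geo) -> inert for the asked Shipment verdict: nothing fires


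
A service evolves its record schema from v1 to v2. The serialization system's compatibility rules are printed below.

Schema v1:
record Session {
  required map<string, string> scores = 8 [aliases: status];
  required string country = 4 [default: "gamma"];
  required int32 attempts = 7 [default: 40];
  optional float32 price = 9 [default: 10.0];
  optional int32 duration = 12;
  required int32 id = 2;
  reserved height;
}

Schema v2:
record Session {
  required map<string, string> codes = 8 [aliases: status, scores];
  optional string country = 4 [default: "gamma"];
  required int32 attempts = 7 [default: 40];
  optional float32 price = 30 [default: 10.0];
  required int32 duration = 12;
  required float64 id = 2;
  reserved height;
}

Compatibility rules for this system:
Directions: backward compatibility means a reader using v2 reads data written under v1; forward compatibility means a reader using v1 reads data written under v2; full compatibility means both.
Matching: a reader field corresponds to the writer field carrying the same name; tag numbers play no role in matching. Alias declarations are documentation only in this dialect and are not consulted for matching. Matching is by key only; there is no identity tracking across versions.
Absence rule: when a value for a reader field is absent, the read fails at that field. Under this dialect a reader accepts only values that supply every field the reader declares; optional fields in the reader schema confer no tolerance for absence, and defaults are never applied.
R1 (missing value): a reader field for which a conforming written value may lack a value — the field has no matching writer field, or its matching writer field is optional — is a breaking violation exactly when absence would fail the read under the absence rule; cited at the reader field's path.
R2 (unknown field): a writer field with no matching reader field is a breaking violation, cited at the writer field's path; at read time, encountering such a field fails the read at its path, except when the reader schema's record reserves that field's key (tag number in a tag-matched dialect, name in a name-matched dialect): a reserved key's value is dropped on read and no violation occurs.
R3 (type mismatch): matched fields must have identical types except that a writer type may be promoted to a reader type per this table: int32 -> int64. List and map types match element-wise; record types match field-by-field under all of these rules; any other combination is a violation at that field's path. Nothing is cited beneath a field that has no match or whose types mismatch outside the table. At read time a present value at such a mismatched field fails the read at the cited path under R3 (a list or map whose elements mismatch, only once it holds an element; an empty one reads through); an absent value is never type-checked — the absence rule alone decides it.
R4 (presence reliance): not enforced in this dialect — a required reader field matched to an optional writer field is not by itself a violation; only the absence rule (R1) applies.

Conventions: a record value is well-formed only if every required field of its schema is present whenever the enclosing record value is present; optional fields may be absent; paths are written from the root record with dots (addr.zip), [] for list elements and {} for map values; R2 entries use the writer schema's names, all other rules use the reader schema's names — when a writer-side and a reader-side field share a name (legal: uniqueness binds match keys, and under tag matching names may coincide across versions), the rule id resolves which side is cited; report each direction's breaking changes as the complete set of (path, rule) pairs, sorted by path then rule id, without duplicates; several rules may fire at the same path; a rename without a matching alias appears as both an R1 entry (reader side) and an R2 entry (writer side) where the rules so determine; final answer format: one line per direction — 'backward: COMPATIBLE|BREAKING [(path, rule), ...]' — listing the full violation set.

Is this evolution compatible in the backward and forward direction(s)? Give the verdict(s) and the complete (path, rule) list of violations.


backward: BREAKING [(codes, R1), (duration, R1), (id, R3), (price, R1), (scores, R2)]; forward: BREAKING [(codes, R2), (country, R1), (id, R3), (price, R1), (scores, R1)]

the writer's type comes first in each Session pair
checking backward for Session: reader v2 against writer v1:
  codes: no writer-side match
  country: string -> string, writer required; from country
  attempts: int32 -> int32, writer required; from attempts
  price: float32 -> float32, writer optional; from price
  duration: int32 -> int32, writer optional; from duration
  id: int32 -> float64, writer required; from id
  leftover writer field: scores
  breaking: (codes, R1)
  breaking: (duration, R1)
  breaking: (id, R3)
  breaking: (price, R1)
  breaking: (scores, R2)
  => backward: BREAKING (5)
checking forward for Session: reader v1 against writer v2:
  scores: no writer-side match
  country: string -> string, writer optional; from country
  attempts: int32 -> int32, writer required; from attempts
  price: float32 -> float32, writer optional; from price
  duration: int32 -> int32, writer required; from duration
  id: float64 -> int32, writer required; from id
  leftover writer field: codes
  breaking: (codes, R2)
  breaking: (country, R1)
  breaking: (id, R3)
  breaking: (price, R1)
  breaking: (scores, R1)
  => forward: BREAKING (5)


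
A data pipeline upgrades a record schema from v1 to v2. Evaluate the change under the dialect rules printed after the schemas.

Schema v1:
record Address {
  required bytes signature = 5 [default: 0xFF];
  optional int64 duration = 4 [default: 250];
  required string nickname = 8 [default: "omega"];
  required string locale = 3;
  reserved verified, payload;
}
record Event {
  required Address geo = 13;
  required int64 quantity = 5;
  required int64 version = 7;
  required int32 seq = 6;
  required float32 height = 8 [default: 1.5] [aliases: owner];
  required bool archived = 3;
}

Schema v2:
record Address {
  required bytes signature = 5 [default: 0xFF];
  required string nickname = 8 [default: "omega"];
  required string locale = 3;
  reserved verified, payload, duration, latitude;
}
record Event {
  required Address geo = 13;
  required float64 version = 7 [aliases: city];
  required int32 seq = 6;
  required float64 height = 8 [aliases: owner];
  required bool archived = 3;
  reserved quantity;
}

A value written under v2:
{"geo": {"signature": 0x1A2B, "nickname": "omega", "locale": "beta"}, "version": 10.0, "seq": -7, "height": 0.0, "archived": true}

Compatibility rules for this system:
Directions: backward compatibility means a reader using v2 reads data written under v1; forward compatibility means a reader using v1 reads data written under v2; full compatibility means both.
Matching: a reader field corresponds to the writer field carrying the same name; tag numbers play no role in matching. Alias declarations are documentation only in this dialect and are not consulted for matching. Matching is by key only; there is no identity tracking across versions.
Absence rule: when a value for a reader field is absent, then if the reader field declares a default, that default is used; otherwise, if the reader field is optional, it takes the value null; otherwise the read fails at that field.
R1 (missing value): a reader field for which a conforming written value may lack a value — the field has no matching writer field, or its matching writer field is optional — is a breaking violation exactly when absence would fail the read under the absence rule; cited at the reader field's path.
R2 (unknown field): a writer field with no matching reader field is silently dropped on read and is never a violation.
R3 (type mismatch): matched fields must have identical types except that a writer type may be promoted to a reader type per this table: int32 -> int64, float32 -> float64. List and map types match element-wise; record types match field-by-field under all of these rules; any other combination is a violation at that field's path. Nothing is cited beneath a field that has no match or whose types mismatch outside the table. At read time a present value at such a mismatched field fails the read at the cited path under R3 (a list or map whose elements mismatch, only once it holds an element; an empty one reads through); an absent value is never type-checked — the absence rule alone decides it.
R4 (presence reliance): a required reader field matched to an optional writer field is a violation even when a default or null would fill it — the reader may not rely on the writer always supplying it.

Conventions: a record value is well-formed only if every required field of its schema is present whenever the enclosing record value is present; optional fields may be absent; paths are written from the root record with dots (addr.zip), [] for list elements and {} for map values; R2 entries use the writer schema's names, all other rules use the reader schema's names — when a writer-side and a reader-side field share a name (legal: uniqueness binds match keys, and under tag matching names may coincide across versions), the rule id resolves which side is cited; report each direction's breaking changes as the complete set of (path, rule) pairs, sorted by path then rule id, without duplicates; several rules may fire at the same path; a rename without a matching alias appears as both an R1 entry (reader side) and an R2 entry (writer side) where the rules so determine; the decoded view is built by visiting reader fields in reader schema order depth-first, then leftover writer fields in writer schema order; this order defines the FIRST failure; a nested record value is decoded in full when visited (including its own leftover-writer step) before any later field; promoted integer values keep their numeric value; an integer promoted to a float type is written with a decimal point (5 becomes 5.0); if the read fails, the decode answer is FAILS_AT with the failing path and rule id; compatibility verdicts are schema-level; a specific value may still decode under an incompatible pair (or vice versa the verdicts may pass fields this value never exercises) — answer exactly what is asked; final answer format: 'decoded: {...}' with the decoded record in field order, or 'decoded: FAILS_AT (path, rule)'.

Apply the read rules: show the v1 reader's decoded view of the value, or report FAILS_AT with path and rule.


decoded: FAILS_AT (quantity, R1)

each type pair in Event: writer, then reader
decode (reader v1):
  geo.signature := 0x1A2B
  geo.duration := 250 (absent -> default)
  geo.nickname := "omega"
  geo.locale := "beta"
  read fails at quantity under R1 (no fill)
  => FAILS_AT (quantity, R1)
the other Event changes do not affect what is asked:
  removed field duration from record Address (its key "duration" joins the reserved list) -> fires no rule on Event under this dialect and leaves the result unchanged
  field version in record Event: type int64 changed to float64 -> matters for Event compatibility verdicts, not for this value's decode
  field height in record Event: type float32 changed to float64 (its default is dropped) -> matters for Event compatibility verdicts, not for this value's decode


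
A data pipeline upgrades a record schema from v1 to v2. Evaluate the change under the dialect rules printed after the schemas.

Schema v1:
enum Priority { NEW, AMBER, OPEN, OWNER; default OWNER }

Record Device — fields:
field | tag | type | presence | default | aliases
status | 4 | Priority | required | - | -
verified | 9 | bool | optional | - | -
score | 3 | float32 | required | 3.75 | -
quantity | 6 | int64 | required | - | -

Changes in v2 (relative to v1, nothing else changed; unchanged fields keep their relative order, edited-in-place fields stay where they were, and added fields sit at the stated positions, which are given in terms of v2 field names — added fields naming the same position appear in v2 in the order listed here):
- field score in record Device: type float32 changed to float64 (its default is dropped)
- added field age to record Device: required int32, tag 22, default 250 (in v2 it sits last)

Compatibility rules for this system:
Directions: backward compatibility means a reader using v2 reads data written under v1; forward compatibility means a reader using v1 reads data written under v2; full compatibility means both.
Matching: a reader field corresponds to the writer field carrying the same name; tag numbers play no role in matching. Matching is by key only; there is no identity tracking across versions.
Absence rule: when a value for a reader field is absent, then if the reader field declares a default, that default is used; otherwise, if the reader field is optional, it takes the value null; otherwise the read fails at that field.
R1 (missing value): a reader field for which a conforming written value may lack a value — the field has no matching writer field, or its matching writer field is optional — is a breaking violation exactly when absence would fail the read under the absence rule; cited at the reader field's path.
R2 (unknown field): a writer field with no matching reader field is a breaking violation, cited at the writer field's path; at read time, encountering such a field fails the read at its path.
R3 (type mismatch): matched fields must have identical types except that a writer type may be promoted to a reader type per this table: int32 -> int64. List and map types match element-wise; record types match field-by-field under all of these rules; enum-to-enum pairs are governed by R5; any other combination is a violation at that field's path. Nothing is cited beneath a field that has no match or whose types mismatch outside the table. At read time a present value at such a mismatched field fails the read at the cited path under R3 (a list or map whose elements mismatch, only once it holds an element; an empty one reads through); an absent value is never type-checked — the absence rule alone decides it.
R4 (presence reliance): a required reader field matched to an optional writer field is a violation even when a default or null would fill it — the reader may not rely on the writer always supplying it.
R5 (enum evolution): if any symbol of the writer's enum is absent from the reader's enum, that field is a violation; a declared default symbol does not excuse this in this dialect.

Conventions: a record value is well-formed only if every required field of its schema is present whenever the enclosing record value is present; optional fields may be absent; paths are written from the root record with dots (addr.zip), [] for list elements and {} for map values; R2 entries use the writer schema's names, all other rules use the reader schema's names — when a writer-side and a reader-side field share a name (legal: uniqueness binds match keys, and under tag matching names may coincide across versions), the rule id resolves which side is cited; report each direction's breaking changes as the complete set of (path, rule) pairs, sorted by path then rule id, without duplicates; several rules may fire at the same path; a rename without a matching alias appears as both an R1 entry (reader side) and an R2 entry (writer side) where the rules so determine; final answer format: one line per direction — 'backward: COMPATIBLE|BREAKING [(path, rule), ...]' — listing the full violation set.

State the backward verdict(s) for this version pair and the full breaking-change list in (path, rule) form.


in Device below, arrows point writer -> reader
backward on Device — v2 reading data written by v1:
  status: Priority -> Priority, writer required; from status
  verified: bool -> bool, writer optional; from verified
  score: float32 -> float64, writer required; from score
  quantity: int64 -> int64, writer required; from quantity
  age has no writer counterpart
  rule R3 violated at score
  backward on Device therefore BREAKING (1)
ruling out the remaining Device differences:
  added field age to record Device: required int32, tag 22, default 250 (in v2 it sits last) -> matters only for Device's forward compatibility — outside the asked direction

backward: BREAKING [(score, R3)]


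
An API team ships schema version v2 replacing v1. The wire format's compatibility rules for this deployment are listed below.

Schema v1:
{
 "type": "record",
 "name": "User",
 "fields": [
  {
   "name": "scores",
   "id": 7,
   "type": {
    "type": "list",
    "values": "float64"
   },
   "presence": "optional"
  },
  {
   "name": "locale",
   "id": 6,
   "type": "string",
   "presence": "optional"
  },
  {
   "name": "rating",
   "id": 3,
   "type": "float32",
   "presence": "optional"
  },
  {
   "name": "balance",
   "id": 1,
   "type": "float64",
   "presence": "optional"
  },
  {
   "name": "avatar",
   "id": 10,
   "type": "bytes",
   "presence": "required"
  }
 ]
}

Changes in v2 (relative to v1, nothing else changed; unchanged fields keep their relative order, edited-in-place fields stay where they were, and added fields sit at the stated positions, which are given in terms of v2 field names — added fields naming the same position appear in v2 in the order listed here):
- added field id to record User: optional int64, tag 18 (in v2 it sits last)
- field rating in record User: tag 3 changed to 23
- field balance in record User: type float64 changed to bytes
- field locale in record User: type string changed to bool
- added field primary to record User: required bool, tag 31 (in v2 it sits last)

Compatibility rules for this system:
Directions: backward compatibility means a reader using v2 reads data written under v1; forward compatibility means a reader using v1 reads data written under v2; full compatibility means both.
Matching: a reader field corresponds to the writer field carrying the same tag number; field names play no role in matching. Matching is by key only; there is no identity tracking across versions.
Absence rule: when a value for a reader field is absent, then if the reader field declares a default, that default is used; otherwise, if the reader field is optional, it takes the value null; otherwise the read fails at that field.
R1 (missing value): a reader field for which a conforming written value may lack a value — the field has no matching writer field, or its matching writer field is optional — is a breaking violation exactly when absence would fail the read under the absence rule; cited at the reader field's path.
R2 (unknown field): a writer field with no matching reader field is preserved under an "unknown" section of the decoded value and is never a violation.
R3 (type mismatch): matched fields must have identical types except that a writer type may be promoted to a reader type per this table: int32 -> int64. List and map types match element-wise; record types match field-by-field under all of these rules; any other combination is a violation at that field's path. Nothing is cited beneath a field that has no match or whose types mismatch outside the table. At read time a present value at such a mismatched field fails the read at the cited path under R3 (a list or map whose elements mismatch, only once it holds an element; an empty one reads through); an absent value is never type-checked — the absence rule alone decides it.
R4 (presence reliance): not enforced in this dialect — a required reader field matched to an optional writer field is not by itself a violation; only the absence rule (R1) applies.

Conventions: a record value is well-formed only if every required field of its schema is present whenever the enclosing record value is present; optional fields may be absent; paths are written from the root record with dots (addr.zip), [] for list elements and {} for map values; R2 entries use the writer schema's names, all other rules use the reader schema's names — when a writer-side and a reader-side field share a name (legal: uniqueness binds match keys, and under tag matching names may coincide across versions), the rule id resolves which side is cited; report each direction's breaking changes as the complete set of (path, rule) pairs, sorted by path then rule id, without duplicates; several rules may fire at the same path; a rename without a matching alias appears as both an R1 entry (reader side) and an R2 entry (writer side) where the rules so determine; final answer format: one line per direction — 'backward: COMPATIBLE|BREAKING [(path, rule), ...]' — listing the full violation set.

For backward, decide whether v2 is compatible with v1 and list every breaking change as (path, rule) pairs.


each type pair in User: writer, then reader
checking backward for User: reader v2 against writer v1:
  scores: list<float64> -> list<float64>, writer optional; from scores
  locale: string -> bool, writer optional; from locale
  rating has no writer counterpart
  balance: float64 -> bytes, writer optional; from balance
  avatar: bytes -> bytes, writer required; from avatar
  id has no writer counterpart
  primary has no writer counterpart
  writer rating: unknown to reader
  R3 fires at balance
  R3 fires at locale
  R1 fires at primary
  => 3 violation(s): backward is BREAKING for User
remaining User differences; none change what is asked:
  field rating in record User: tag 3 changed to 23 -> fires no rule on User, leaving the asked answer as it is
  added field id to record User: optional int64, tag 18 (in v2 it sits last) -> fires no rule on User, leaving the asked answer as it is

backward: BREAKING [(balance, R3), (locale, R3), (primary, R1)]


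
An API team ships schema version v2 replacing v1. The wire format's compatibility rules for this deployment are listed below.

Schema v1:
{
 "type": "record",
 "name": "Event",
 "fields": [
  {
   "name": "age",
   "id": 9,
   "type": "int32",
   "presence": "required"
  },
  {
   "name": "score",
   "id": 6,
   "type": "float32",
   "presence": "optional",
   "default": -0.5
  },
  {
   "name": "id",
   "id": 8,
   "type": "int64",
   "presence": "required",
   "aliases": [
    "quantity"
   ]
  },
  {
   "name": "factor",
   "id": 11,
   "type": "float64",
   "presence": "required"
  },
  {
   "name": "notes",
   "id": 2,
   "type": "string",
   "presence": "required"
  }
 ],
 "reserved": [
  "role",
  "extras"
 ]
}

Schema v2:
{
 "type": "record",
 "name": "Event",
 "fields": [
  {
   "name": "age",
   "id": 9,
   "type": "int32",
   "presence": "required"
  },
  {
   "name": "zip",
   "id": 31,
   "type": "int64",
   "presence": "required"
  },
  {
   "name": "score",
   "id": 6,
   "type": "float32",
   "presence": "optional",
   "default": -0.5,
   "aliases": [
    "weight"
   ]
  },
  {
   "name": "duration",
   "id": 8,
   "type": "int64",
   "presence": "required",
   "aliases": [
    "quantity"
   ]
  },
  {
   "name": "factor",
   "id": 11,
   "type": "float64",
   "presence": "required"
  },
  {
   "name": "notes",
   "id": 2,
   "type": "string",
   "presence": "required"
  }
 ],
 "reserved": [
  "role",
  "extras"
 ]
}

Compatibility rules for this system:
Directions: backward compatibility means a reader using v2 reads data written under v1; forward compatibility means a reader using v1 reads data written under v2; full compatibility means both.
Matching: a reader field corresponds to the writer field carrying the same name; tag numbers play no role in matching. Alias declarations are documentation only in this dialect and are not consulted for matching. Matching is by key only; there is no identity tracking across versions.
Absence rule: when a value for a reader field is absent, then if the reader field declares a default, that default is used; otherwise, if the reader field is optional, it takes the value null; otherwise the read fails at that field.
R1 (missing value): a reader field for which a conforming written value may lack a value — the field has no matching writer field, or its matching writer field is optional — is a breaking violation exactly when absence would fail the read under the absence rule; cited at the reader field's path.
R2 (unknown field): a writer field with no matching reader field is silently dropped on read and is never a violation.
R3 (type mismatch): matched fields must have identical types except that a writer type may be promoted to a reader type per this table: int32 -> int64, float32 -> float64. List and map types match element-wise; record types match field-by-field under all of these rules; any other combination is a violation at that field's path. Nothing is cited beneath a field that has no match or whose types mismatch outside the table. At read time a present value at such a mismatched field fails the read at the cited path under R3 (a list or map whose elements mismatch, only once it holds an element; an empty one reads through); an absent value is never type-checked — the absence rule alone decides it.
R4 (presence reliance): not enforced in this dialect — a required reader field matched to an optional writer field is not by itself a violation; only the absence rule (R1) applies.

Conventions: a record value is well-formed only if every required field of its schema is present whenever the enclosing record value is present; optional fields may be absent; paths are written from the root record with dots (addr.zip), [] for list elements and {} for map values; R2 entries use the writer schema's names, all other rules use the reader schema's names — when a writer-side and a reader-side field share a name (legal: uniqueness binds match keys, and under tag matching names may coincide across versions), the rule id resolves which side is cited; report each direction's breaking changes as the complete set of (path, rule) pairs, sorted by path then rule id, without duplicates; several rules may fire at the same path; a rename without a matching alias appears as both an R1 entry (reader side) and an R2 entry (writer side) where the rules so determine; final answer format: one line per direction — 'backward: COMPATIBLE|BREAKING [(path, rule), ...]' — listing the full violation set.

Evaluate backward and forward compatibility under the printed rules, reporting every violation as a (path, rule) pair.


backward: BREAKING [(duration, R1), (zip, R1)]; forward: BREAKING [(id, R1)]

in Event below, arrows point writer -> reader
backward pass over Event, reader schema v2, writer schema v1:
  writer required, int32 -> int32: reader age maps from writer age
  no writer field matches reader zip
  writer optional, float32 -> float32: reader score maps from writer score
  no writer field matches reader duration
  writer required, float64 -> float64: reader factor maps from writer factor
  writer required, string -> string: reader notes maps from writer notes
  writer field id has no reader counterpart
  rule R1 violated at duration
  rule R1 violated at zip
  => 2 violation(s): backward is BREAKING for Event
forward pass over Event, reader schema v1, writer schema v2:
  writer required, int32 -> int32: reader age maps from writer age
  writer optional, float32 -> float32: reader score maps from writer score
  no writer field matches reader id
  writer required, float64 -> float64: reader factor maps from writer factor
  writer required, string -> string: reader notes maps from writer notes
  writer field zip has no reader counterpart
  writer field duration has no reader counterpart
  rule R1 violated at id
  => 1 violation(s): forward is BREAKING for Event
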